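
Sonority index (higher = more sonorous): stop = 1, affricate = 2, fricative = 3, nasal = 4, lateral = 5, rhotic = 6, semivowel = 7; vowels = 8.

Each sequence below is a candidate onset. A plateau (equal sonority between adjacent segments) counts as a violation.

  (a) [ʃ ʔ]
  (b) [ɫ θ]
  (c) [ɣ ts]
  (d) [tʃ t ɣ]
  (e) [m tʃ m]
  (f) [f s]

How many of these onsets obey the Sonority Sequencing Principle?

(a) 3-1 → violates
(b) 5-3 → violates
(c) 3-2 → violates
(d) 2-1-3 → violates
(e) 4-2-4 → violates
(f) 3-3 → violates

0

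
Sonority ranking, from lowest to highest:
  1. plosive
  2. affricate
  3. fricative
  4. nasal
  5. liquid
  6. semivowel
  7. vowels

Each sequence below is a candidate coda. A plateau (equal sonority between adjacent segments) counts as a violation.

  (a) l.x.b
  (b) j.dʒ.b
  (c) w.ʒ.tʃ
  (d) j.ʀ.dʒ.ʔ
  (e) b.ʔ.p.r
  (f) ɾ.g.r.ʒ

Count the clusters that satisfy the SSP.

(a) 5-3-1 → obeys
(b) 6-2-1 → obeys
(c) 6-3-2 → obeys
(d) 6-5-2-1 → obeys
(e) 1-1-1-5 → violates
(f) 5-1-5-3 → violates

4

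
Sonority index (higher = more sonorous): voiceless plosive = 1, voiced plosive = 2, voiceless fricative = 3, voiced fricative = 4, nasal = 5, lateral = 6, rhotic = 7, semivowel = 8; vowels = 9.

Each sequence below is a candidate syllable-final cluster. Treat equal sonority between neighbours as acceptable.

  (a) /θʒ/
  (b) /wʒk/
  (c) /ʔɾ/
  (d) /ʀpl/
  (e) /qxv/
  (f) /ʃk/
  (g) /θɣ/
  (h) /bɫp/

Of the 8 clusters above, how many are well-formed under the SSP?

2

(a) 3-4 → violates
(b) 8-4-1 → obeys
(c) 1-7 → violates
(d) 7-1-6 → violates
(e) 1-3-4 → violates
(f) 3-1 → obeys
(g) 3-4 → violates
(h) 2-6-1 → violates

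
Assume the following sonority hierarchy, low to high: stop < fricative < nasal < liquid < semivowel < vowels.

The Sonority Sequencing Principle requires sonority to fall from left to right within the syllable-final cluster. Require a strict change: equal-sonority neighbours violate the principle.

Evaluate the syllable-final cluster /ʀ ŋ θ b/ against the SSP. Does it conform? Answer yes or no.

/ʀ/ — liquid, sonority 4.
/ŋ/ — nasal, sonority 3.
/θ/ — fricative, sonority 2.
/b/ — stop, sonority 1.
The profile 4-3-2-1 strictly falls, so the syllable-final cluster satisfies the SSP.

yes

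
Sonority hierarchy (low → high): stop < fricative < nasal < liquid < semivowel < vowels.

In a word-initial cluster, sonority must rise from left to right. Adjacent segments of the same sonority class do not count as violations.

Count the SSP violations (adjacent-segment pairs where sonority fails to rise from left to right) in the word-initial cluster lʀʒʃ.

1

/l/ — liquid, sonority 4.
/ʀ/ — liquid, sonority 4.
/ʒ/ — fricative, sonority 2.
/ʃ/ — fricative, sonority 2.
/l/→/ʀ/: 4→4 (plateau, allowed) — ok.
/ʀ/→/ʒ/: 4→2 (does not rise) — violation.
/ʒ/→/ʃ/: 2→2 (plateau, allowed) — ok.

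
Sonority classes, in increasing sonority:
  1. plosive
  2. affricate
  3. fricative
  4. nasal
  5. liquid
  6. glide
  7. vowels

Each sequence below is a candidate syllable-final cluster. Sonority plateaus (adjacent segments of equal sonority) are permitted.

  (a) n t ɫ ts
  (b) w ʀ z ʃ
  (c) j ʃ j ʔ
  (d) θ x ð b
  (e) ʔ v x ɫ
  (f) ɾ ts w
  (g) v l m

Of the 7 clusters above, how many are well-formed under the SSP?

(a) sonority 4-1-5-2: ill-formed.
(b) sonority 6-5-3-3: well-formed.
(c) sonority 6-3-6-1: ill-formed.
(d) sonority 3-3-3-1: well-formed.
(e) sonority 1-3-3-5: ill-formed.
(f) sonority 5-2-6: ill-formed.
(g) sonority 3-5-4: ill-formed.

2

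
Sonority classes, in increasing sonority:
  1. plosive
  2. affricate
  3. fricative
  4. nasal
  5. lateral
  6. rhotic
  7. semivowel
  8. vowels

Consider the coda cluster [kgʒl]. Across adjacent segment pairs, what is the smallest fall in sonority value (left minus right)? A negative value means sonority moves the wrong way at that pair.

/k/ — plosive, sonority 1.
/g/ — plosive, sonority 1.
/ʒ/ — fricative, sonority 3.
/l/ — lateral, sonority 5.
/k/→/g/: change +0.
/g/→/ʒ/: change -2.
/ʒ/→/l/: change -2.
Minimum = -2.

-2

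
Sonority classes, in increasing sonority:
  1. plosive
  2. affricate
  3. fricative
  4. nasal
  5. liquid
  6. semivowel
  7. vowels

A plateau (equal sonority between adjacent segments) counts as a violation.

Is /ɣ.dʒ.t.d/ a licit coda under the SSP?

no

/ɣ/ is a fricative (sonority 3).
/dʒ/ is an affricate (sonority 2).
/t/ is a plosive (sonority 1).
/d/ is a plosive (sonority 1).
The profile is 3-2-1-1. Between /t/ (1) and /d/ (1) sonority does not fall, so the cluster violates the SSP.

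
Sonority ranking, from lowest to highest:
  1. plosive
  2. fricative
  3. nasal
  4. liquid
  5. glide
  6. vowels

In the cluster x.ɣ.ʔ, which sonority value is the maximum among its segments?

/x/ — fricative, sonority 2.
/ɣ/ — fricative, sonority 2.
/ʔ/ — plosive, sonority 1.
The maximum is 2.

2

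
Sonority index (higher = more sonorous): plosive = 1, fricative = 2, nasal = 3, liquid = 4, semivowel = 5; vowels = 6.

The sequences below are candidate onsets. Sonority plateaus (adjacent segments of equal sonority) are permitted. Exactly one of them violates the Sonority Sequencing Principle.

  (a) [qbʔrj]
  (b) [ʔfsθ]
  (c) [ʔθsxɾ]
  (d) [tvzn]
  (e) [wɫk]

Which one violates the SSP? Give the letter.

e

(a) sonority 1-1-1-4-5: well-formed.
(b) sonority 1-2-2-2: well-formed.
(c) sonority 1-2-2-2-4: well-formed.
(d) sonority 1-2-2-3: well-formed.
(e) sonority 5-4-1: ill-formed.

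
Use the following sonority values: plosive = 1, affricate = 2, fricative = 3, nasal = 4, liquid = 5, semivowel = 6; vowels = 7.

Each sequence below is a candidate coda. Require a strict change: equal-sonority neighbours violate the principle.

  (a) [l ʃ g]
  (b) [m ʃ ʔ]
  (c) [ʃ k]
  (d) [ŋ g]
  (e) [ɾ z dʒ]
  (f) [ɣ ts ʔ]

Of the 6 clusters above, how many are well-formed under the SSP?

(a) [l ʃ g]: profile 5-3-1 — obeys.
(b) [m ʃ ʔ]: profile 4-3-1 — obeys.
(c) [ʃ k]: profile 3-1 — obeys.
(d) [ŋ g]: profile 4-1 — obeys.
(e) [ɾ z dʒ]: profile 5-3-2 — obeys.
(f) [ɣ ts ʔ]: profile 3-2-1 — obeys.

6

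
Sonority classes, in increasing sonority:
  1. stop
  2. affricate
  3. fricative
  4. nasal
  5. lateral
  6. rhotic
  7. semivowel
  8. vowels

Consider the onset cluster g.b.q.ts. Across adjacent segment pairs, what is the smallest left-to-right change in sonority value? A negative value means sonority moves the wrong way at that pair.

0

/g/ is a stop (sonority 1).
/b/ is a stop (sonority 1).
/q/ is a stop (sonority 1).
/ts/ is an affricate (sonority 2).
/g/→/b/: change +0.
/b/→/q/: change +0.
/q/→/ts/: change +1.
Minimum = 0.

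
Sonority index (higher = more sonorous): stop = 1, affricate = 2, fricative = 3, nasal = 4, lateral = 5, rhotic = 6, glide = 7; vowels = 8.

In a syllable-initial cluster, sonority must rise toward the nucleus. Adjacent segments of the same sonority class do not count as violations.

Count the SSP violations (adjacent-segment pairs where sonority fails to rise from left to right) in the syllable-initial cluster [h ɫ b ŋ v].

2

/h/ is a fricative (sonority 3).
/ɫ/ is a lateral (sonority 5).
/b/ is a stop (sonority 1).
/ŋ/ is a nasal (sonority 4).
/v/ is a fricative (sonority 3).
/h/→/ɫ/: 3→5 (rises) — ok.
/ɫ/→/b/: 5→1 (does not rise) — violation.
/b/→/ŋ/: 1→4 (rises) — ok.
/ŋ/→/v/: 4→3 (does not rise) — violation.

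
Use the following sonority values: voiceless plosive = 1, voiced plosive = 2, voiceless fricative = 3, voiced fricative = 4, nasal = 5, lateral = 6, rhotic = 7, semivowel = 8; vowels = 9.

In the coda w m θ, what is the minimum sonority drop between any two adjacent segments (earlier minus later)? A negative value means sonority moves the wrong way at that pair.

2

/w/ is a semivowel (sonority 8).
/m/ is a nasal (sonority 5).
/θ/ is a voiceless fricative (sonority 3).
/w/→/m/: change +3.
/m/→/θ/: change +2.
Minimum = 2.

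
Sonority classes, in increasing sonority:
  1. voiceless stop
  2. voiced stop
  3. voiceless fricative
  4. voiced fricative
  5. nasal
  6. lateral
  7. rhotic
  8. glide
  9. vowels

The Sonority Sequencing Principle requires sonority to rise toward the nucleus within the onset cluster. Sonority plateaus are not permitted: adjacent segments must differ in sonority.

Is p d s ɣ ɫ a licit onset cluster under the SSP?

yes

/p/ is a voiceless stop (sonority 1).
/d/ is a voiced stop (sonority 2).
/s/ is a voiceless fricative (sonority 3).
/ɣ/ is a voiced fricative (sonority 4).
/ɫ/ is a lateral (sonority 6).
The profile 1-2-3-4-6 strictly rises, so the onset cluster satisfies the SSP.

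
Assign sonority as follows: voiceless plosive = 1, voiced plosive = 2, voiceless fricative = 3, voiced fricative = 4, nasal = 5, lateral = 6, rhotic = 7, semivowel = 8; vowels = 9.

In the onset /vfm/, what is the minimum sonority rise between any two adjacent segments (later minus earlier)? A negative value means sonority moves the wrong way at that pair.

/v/ — voiced fricative, sonority 4.
/f/ — voiceless fricative, sonority 3.
/m/ — nasal, sonority 5.
/v/→/f/: change -1.
/f/→/m/: change +2.
Minimum = -1.

-1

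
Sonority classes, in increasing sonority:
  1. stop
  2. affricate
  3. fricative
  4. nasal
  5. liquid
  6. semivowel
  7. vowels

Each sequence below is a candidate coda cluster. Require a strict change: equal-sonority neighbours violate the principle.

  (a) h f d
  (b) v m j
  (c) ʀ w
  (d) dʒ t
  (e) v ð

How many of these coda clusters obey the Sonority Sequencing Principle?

(a) 3-3-1 → violates
(b) 3-4-6 → violates
(c) 5-6 → violates
(d) 2-1 → obeys
(e) 3-3 → violates

1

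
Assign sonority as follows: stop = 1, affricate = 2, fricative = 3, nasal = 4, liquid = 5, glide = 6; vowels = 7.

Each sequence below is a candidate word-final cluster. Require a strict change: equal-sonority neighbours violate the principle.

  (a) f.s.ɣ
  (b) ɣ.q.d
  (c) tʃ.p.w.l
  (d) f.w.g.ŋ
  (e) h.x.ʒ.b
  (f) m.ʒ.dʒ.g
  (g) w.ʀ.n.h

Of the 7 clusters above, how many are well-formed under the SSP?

2

(a) 3-3-3 → violates
(b) 3-1-1 → violates
(c) 2-1-6-5 → violates
(d) 3-6-1-4 → violates
(e) 3-3-3-1 → violates
(f) 4-3-2-1 → obeys
(g) 6-5-4-3 → obeys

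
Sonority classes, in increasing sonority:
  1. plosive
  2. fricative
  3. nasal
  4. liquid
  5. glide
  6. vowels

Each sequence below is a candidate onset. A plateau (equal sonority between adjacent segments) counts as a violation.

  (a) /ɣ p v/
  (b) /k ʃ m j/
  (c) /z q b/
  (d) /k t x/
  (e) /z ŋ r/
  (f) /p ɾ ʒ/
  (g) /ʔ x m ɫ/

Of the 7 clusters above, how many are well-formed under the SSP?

3

(a) 2-1-2 → violates
(b) 1-2-3-5 → obeys
(c) 2-1-1 → violates
(d) 1-1-2 → violates
(e) 2-3-4 → obeys
(f) 1-4-2 → violates
(g) 1-2-3-4 → obeys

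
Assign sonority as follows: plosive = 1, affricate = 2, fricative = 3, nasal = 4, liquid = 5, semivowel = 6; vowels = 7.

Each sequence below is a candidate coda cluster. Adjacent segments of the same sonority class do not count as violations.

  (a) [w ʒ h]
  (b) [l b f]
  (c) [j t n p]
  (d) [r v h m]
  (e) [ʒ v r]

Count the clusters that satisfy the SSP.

(a) 6-3-3 → obeys
(b) 5-1-3 → violates
(c) 6-1-4-1 → violates
(d) 5-3-3-4 → violates
(e) 3-3-5 → violates

1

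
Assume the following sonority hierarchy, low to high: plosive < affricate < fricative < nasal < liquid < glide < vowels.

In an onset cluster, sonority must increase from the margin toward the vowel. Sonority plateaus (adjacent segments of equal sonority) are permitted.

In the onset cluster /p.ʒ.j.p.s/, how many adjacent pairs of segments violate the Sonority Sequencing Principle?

/p/ is a plosive (sonority 1).
/ʒ/ is a fricative (sonority 3).
/j/ is a glide (sonority 6).
/p/ is a plosive (sonority 1).
/s/ is a fricative (sonority 3).
/p/→/ʒ/: 1→3 (rises) — ok.
/ʒ/→/j/: 3→6 (rises) — ok.
/j/→/p/: 6→1 (does not rise) — violation.
/p/→/s/: 1→3 (rises) — ok.

1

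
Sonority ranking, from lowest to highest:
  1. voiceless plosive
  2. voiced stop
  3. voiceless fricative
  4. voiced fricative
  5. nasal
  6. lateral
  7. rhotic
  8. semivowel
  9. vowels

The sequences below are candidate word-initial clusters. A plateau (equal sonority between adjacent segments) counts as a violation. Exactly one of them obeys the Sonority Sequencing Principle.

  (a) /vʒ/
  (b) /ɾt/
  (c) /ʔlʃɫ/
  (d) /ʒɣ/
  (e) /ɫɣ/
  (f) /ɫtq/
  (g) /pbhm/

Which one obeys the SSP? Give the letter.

g

(a) 4-4 → violates
(b) 7-1 → violates
(c) 1-6-3-6 → violates
(d) 4-4 → violates
(e) 6-4 → violates
(f) 6-1-1 → violates
(g) 1-2-3-5 → obeys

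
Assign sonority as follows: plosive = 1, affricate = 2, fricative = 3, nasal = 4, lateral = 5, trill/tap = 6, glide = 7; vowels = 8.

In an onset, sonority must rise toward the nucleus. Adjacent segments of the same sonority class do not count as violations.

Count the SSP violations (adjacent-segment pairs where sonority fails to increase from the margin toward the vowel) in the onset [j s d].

2

/j/: glide = 7.
/s/: fricative = 3.
/d/: plosive = 1.
/j/→/s/: 7→3 (does not rise) — violation.
/s/→/d/: 3→1 (does not rise) — violation.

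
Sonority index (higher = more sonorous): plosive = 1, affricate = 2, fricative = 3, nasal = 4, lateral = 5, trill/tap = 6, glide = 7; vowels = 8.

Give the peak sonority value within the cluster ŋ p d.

/ŋ/ is a nasal (sonority 4).
/p/ is a plosive (sonority 1).
/d/ is a plosive (sonority 1).
The maximum is 4.

4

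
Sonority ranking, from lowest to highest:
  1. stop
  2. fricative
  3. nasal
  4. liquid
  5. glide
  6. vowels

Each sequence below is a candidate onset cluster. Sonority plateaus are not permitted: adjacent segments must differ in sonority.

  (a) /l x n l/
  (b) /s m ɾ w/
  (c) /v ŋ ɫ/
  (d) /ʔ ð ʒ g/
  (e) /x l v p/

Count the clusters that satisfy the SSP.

2

(a) 4-2-3-4 → violates
(b) 2-3-4-5 → obeys
(c) 2-3-4 → obeys
(d) 1-2-2-1 → violates
(e) 2-4-2-1 → violates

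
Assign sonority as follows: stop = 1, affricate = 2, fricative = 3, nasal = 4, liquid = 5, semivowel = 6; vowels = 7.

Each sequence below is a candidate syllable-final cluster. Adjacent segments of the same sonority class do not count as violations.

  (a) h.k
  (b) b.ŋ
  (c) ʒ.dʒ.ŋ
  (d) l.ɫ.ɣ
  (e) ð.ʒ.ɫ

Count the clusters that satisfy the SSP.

2

(a) 3-1 → obeys
(b) 1-4 → violates
(c) 3-2-4 → violates
(d) 5-5-3 → obeys
(e) 3-3-5 → violates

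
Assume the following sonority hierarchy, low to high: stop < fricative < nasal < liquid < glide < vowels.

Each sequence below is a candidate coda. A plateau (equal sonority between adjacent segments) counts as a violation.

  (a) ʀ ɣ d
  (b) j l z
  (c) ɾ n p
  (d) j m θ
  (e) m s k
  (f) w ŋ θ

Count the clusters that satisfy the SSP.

6

(a) ʀ ɣ d: profile 4-2-1 — obeys.
(b) j l z: profile 5-4-2 — obeys.
(c) ɾ n p: profile 4-3-1 — obeys.
(d) j m θ: profile 5-3-2 — obeys.
(e) m s k: profile 3-2-1 — obeys.
(f) w ŋ θ: profile 5-3-2 — obeys.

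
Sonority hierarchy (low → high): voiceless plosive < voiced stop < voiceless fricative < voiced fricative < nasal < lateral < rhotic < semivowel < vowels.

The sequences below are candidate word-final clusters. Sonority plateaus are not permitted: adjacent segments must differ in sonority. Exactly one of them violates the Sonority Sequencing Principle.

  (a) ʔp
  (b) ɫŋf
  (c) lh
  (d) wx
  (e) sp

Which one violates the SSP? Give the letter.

(a) sonority 1-1: ill-formed.
(b) sonority 6-5-3: well-formed.
(c) sonority 6-3: well-formed.
(d) sonority 8-3: well-formed.
(e) sonority 3-1: well-formed.

a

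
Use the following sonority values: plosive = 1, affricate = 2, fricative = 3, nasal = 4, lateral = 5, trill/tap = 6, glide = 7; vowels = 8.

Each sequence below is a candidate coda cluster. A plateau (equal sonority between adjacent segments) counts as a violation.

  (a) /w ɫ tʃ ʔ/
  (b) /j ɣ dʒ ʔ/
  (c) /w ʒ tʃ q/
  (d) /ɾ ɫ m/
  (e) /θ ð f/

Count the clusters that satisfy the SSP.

(a) /w ɫ tʃ ʔ/: profile 7-5-2-1 — obeys.
(b) /j ɣ dʒ ʔ/: profile 7-3-2-1 — obeys.
(c) /w ʒ tʃ q/: profile 7-3-2-1 — obeys.
(d) /ɾ ɫ m/: profile 6-5-4 — obeys.
(e) /θ ð f/: profile 3-3-3 — violates.

4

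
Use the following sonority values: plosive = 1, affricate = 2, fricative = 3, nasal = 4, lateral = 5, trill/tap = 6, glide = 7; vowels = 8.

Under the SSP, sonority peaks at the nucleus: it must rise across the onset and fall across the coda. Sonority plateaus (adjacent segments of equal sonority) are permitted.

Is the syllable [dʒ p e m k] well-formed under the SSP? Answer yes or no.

Onset: /dʒ/ is an affricate (sonority 2), /p/ is a plosive (sonority 1); then the nucleus /e/ (sonority 8).
Onset profile 2-1-8 — does not rise throughout.
Coda: /m/ is a nasal (sonority 4), /k/ is a plosive (sonority 1).
Coda profile 8-4-1 — falls from the nucleus.

no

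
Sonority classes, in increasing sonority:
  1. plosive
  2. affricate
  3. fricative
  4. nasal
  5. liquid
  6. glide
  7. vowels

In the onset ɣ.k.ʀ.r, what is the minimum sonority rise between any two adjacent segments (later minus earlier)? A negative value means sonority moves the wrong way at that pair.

/ɣ/ — fricative, sonority 3.
/k/ — plosive, sonority 1.
/ʀ/ — liquid, sonority 5.
/r/ — liquid, sonority 5.
/ɣ/→/k/: change -2.
/k/→/ʀ/: change +4.
/ʀ/→/r/: change +0.
Minimum = -2.

-2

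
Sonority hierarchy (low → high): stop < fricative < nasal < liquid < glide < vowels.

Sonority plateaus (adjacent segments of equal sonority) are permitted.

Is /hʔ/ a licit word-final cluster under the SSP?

yes

/h/: fricative = 2.
/ʔ/: stop = 1.
The profile 2-1 strictly falls, so the word-final cluster satisfies the SSP.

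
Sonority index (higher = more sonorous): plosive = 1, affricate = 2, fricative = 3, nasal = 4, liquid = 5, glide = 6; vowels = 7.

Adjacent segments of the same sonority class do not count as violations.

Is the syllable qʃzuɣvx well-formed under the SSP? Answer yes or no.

yes

Onset: /q/ is a plosive (sonority 1), /ʃ/ is a fricative (sonority 3), /z/ is a fricative (sonority 3); then the nucleus /u/ (sonority 7).
Onset profile 1-3-3-7 — rises to the nucleus.
Coda: /ɣ/ is a fricative (sonority 3), /v/ is a fricative (sonority 3), /x/ is a fricative (sonority 3).
Coda profile 7-3-3-3 — falls from the nucleus.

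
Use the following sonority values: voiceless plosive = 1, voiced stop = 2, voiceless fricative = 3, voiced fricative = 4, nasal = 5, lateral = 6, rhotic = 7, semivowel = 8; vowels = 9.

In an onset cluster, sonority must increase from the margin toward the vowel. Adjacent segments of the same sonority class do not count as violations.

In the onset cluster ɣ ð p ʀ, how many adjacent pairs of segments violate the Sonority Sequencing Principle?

1

/ɣ/ — voiced fricative, sonority 4.
/ð/ — voiced fricative, sonority 4.
/p/ — voiceless plosive, sonority 1.
/ʀ/ — rhotic, sonority 7.
/ɣ/→/ð/: 4→4 (plateau, allowed) — ok.
/ð/→/p/: 4→1 (does not rise) — violation.
/p/→/ʀ/: 1→7 (rises) — ok.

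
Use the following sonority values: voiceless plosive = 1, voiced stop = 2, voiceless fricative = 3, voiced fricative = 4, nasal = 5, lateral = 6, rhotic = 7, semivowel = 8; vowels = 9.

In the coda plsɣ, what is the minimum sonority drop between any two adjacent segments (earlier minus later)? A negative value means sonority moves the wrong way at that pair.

/p/: voiceless plosive = 1.
/l/: lateral = 6.
/s/: voiceless fricative = 3.
/ɣ/: voiced fricative = 4.
/p/→/l/: change -5.
/l/→/s/: change +3.
/s/→/ɣ/: change -1.
Minimum = -5.

-5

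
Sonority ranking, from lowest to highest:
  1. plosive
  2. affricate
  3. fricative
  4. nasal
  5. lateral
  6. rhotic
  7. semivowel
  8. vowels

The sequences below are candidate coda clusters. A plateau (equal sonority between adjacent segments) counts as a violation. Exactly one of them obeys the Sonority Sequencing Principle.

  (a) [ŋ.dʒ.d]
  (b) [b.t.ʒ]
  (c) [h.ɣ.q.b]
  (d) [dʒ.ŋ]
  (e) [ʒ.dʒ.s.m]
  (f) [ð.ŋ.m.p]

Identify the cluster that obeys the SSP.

a

(a) [ŋ.dʒ.d]: profile 4-2-1 — obeys.
(b) [b.t.ʒ]: profile 1-1-3 — violates.
(c) [h.ɣ.q.b]: profile 3-3-1-1 — violates.
(d) [dʒ.ŋ]: profile 2-4 — violates.
(e) [ʒ.dʒ.s.m]: profile 3-2-3-4 — violates.
(f) [ð.ŋ.m.p]: profile 3-4-4-1 — violates.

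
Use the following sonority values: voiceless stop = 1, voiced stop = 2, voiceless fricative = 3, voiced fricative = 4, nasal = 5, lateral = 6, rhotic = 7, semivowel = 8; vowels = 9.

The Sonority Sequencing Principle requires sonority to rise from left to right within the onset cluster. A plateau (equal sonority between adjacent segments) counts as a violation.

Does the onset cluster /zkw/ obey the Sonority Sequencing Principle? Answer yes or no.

no

/z/ — voiced fricative, sonority 4.
/k/ — voiceless stop, sonority 1.
/w/ — semivowel, sonority 8.
The profile is 4-1-8. Between /z/ (4) and /k/ (1) sonority does not rise, so the cluster violates the SSP.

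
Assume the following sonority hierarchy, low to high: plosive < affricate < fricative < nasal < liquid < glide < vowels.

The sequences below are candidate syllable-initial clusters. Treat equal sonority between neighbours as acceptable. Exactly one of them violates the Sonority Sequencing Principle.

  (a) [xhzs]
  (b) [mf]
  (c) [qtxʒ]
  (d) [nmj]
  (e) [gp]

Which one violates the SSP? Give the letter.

b

(a) [xhzs]: profile 3-3-3-3 — obeys.
(b) [mf]: profile 4-3 — violates.
(c) [qtxʒ]: profile 1-1-3-3 — obeys.
(d) [nmj]: profile 4-4-6 — obeys.
(e) [gp]: profile 1-1 — obeys.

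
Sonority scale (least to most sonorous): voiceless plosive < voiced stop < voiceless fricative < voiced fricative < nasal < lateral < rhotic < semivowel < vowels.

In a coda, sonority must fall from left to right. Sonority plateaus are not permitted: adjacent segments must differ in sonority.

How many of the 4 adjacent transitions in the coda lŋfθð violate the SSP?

2

/l/ — lateral, sonority 6.
/ŋ/ — nasal, sonority 5.
/f/ — voiceless fricative, sonority 3.
/θ/ — voiceless fricative, sonority 3.
/ð/ — voiced fricative, sonority 4.
/l/→/ŋ/: 6→5 (falls) — ok.
/ŋ/→/f/: 5→3 (falls) — ok.
/f/→/θ/: 3→3 (plateau) — violation.
/θ/→/ð/: 3→4 (does not fall) — violation.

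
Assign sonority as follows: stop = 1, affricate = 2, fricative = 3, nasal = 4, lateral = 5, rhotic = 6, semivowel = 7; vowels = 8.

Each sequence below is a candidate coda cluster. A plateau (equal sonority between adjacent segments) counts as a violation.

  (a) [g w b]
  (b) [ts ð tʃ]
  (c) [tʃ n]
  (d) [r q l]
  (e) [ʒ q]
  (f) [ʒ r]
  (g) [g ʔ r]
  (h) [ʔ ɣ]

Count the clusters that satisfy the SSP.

(a) 1-7-1 → violates
(b) 2-3-2 → violates
(c) 2-4 → violates
(d) 6-1-5 → violates
(e) 3-1 → obeys
(f) 3-6 → violates
(g) 1-1-6 → violates
(h) 1-3 → violates

1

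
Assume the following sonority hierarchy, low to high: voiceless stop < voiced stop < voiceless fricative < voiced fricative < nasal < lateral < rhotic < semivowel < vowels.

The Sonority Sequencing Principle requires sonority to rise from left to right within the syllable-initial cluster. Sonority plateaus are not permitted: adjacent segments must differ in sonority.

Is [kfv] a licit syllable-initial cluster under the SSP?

yes

/k/ is a voiceless stop (sonority 1).
/f/ is a voiceless fricative (sonority 3).
/v/ is a voiced fricative (sonority 4).
The profile 1-3-4 strictly rises, so the syllable-initial cluster satisfies the SSP.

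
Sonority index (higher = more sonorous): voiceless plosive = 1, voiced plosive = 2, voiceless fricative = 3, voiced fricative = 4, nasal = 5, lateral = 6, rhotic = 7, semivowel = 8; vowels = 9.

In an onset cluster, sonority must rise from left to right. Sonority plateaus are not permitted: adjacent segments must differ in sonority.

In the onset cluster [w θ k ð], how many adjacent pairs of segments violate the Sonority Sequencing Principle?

2

/w/: semivowel = 8.
/θ/: voiceless fricative = 3.
/k/: voiceless plosive = 1.
/ð/: voiced fricative = 4.
/w/→/θ/: 8→3 (does not rise) — violation.
/θ/→/k/: 3→1 (does not rise) — violation.
/k/→/ð/: 1→4 (rises) — ok.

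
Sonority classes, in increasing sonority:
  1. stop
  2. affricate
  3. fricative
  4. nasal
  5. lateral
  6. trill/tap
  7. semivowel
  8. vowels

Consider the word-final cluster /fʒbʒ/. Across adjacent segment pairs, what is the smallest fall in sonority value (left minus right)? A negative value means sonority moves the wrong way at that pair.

-2

/f/ is a fricative (sonority 3).
/ʒ/ is a fricative (sonority 3).
/b/ is a stop (sonority 1).
/ʒ/ is a fricative (sonority 3).
/f/→/ʒ/: change +0.
/ʒ/→/b/: change +2.
/b/→/ʒ/: change -2.
Minimum = -2.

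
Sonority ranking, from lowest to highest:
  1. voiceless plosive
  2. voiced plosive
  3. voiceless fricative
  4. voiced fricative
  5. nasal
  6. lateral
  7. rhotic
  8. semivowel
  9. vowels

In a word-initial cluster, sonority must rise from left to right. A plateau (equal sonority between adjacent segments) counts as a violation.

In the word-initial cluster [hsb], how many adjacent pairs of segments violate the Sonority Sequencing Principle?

2

/h/: voiceless fricative = 3.
/s/: voiceless fricative = 3.
/b/: voiced plosive = 2.
/h/→/s/: 3→3 (plateau) — violation.
/s/→/b/: 3→2 (does not rise) — violation.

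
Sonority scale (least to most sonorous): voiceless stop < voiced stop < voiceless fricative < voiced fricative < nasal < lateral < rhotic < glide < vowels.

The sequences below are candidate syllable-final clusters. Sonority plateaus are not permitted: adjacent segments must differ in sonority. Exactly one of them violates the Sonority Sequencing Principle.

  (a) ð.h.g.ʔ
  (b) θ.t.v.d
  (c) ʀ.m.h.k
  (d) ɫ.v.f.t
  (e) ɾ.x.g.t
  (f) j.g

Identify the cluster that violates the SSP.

b

(a) 4-3-2-1 → obeys
(b) 3-1-4-2 → violates
(c) 7-5-3-1 → obeys
(d) 6-4-3-1 → obeys
(e) 7-3-2-1 → obeys
(f) 8-2 → obeys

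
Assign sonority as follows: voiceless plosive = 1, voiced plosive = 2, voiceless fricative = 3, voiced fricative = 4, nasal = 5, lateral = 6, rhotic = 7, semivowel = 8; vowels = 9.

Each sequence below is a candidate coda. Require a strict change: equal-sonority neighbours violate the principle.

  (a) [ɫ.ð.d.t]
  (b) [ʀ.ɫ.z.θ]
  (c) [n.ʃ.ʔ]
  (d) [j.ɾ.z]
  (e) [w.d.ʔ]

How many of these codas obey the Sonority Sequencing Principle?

5

(a) [ɫ.ð.d.t]: profile 6-4-2-1 — obeys.
(b) [ʀ.ɫ.z.θ]: profile 7-6-4-3 — obeys.
(c) [n.ʃ.ʔ]: profile 5-3-1 — obeys.
(d) [j.ɾ.z]: profile 8-7-4 — obeys.
(e) [w.d.ʔ]: profile 8-2-1 — obeys.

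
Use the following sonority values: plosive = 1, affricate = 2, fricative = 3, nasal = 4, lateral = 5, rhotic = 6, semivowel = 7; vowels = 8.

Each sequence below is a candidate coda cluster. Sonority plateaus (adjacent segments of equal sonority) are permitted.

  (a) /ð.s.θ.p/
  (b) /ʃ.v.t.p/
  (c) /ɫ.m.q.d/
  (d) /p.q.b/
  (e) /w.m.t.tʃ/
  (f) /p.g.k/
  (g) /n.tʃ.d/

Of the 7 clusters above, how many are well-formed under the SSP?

(a) sonority 3-3-3-1: well-formed.
(b) sonority 3-3-1-1: well-formed.
(c) sonority 5-4-1-1: well-formed.
(d) sonority 1-1-1: well-formed.
(e) sonority 7-4-1-2: ill-formed.
(f) sonority 1-1-1: well-formed.
(g) sonority 4-2-1: well-formed.

6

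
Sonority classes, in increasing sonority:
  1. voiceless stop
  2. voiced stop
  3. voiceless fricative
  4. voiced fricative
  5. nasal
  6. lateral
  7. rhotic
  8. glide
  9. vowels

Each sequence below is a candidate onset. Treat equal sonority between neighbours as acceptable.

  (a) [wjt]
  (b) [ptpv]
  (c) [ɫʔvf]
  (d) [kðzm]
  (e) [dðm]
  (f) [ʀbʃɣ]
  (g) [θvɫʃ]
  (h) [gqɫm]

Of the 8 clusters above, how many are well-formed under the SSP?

3

(a) sonority 8-8-1: ill-formed.
(b) sonority 1-1-1-4: well-formed.
(c) sonority 6-1-4-3: ill-formed.
(d) sonority 1-4-4-5: well-formed.
(e) sonority 2-4-5: well-formed.
(f) sonority 7-2-3-4: ill-formed.
(g) sonority 3-4-6-3: ill-formed.
(h) sonority 2-1-6-5: ill-formed.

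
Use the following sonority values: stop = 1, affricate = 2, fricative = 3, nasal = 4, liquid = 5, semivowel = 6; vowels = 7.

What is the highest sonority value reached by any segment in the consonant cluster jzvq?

6

/j/: semivowel = 6.
/z/: fricative = 3.
/v/: fricative = 3.
/q/: stop = 1.
The maximum is 6.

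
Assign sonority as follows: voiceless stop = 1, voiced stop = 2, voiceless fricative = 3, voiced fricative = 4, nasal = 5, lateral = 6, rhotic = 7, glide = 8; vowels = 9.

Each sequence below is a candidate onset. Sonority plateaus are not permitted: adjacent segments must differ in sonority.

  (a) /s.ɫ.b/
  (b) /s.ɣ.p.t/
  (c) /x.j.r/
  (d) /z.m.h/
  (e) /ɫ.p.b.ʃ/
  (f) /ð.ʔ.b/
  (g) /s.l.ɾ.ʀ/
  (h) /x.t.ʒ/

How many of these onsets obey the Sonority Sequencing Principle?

(a) 3-6-2 → violates
(b) 3-4-1-1 → violates
(c) 3-8-7 → violates
(d) 4-5-3 → violates
(e) 6-1-2-3 → violates
(f) 4-1-2 → violates
(g) 3-6-7-7 → violates
(h) 3-1-4 → violates

0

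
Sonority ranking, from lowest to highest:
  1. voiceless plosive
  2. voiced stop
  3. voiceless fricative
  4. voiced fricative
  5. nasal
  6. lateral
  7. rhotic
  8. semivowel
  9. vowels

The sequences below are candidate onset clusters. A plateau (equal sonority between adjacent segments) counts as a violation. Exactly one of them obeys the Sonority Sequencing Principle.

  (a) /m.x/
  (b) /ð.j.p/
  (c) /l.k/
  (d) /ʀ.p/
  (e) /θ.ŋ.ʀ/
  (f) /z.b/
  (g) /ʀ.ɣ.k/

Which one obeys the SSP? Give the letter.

(a) sonority 5-3: ill-formed.
(b) sonority 4-8-1: ill-formed.
(c) sonority 6-1: ill-formed.
(d) sonority 7-1: ill-formed.
(e) sonority 3-5-7: well-formed.
(f) sonority 4-2: ill-formed.
(g) sonority 7-4-1: ill-formed.

e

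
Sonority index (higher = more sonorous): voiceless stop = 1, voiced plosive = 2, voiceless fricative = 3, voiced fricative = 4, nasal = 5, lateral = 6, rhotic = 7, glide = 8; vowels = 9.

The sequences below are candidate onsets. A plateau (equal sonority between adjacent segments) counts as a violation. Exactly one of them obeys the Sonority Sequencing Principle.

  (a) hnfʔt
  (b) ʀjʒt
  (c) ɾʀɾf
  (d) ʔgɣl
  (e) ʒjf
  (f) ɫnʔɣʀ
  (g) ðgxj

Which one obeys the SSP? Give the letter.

d

(a) 3-5-3-1-1 → violates
(b) 7-8-4-1 → violates
(c) 7-7-7-3 → violates
(d) 1-2-4-6 → obeys
(e) 4-8-3 → violates
(f) 6-5-1-4-7 → violates
(g) 4-2-3-8 → violates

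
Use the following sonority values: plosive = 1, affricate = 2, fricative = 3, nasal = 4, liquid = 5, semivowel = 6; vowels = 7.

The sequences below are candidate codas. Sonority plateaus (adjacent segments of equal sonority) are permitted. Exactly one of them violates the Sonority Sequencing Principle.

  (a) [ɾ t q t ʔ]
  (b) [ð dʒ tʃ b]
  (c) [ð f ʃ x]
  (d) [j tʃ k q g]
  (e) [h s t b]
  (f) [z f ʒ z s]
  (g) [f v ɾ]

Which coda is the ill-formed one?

(a) sonority 5-1-1-1-1: well-formed.
(b) sonority 3-2-2-1: well-formed.
(c) sonority 3-3-3-3: well-formed.
(d) sonority 6-2-1-1-1: well-formed.
(e) sonority 3-3-1-1: well-formed.
(f) sonority 3-3-3-3-3: well-formed.
(g) sonority 3-3-5: ill-formed.

g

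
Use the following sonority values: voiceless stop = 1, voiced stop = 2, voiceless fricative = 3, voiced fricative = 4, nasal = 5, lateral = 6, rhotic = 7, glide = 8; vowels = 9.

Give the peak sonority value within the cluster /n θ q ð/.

5

/n/ — nasal, sonority 5.
/θ/ — voiceless fricative, sonority 3.
/q/ — voiceless stop, sonority 1.
/ð/ — voiced fricative, sonority 4.
The maximum is 5.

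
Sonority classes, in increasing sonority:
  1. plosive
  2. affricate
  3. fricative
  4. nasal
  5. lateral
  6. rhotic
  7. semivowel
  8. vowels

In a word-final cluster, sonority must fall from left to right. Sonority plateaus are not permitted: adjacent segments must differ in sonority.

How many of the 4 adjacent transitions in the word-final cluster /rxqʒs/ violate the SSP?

/r/: rhotic = 6.
/x/: fricative = 3.
/q/: plosive = 1.
/ʒ/: fricative = 3.
/s/: fricative = 3.
/r/→/x/: 6→3 (falls) — ok.
/x/→/q/: 3→1 (falls) — ok.
/q/→/ʒ/: 1→3 (does not fall) — violation.
/ʒ/→/s/: 3→3 (plateau) — violation.

2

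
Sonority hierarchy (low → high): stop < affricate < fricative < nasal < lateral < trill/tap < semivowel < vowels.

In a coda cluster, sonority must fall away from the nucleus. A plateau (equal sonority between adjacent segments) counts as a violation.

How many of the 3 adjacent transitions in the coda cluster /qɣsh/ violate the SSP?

/q/ is a stop (sonority 1).
/ɣ/ is a fricative (sonority 3).
/s/ is a fricative (sonority 3).
/h/ is a fricative (sonority 3).
/q/→/ɣ/: 1→3 (does not fall) — violation.
/ɣ/→/s/: 3→3 (plateau) — violation.
/s/→/h/: 3→3 (plateau) — violation.

3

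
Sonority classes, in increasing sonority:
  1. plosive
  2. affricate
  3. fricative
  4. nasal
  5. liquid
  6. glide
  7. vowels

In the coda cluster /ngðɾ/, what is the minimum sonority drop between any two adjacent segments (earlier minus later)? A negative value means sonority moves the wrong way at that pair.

-2

/n/ is a nasal (sonority 4).
/g/ is a plosive (sonority 1).
/ð/ is a fricative (sonority 3).
/ɾ/ is a liquid (sonority 5).
/n/→/g/: change +3.
/g/→/ð/: change -2.
/ð/→/ɾ/: change -2.
Minimum = -2.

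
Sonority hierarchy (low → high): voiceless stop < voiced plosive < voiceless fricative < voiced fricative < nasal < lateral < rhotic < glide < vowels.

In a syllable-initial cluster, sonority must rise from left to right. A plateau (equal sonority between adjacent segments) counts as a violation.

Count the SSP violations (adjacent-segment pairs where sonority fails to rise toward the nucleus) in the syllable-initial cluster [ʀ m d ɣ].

/ʀ/ is a rhotic (sonority 7).
/m/ is a nasal (sonority 5).
/d/ is a voiced plosive (sonority 2).
/ɣ/ is a voiced fricative (sonority 4).
/ʀ/→/m/: 7→5 (does not rise) — violation.
/m/→/d/: 5→2 (does not rise) — violation.
/d/→/ɣ/: 2→4 (rises) — ok.

2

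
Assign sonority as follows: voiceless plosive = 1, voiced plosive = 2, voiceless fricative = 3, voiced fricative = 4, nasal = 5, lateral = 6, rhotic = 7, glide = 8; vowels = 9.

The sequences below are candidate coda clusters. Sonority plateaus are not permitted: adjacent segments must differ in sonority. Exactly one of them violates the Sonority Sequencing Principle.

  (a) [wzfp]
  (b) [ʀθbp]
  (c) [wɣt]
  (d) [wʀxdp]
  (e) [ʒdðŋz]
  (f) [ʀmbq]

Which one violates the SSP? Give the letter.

e

(a) [wzfp]: profile 8-4-3-1 — obeys.
(b) [ʀθbp]: profile 7-3-2-1 — obeys.
(c) [wɣt]: profile 8-4-1 — obeys.
(d) [wʀxdp]: profile 8-7-3-2-1 — obeys.
(e) [ʒdðŋz]: profile 4-2-4-5-4 — violates.
(f) [ʀmbq]: profile 7-5-2-1 — obeys.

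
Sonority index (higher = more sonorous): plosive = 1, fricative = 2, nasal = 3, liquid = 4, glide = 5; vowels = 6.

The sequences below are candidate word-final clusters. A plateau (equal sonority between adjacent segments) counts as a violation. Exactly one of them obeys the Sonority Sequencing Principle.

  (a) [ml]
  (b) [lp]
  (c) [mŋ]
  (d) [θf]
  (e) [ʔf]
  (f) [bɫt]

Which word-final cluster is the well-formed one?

(a) sonority 3-4: ill-formed.
(b) sonority 4-1: well-formed.
(c) sonority 3-3: ill-formed.
(d) sonority 2-2: ill-formed.
(e) sonority 1-2: ill-formed.
(f) sonority 1-4-1: ill-formed.

b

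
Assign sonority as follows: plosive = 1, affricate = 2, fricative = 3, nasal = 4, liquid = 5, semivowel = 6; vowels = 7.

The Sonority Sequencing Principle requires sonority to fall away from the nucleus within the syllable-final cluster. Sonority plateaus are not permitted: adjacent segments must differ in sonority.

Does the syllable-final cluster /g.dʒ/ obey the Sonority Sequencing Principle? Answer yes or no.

no

/g/: plosive = 1.
/dʒ/: affricate = 2.
The profile is 1-2. Between /g/ (1) and /dʒ/ (2) sonority does not fall, so the cluster violates the SSP.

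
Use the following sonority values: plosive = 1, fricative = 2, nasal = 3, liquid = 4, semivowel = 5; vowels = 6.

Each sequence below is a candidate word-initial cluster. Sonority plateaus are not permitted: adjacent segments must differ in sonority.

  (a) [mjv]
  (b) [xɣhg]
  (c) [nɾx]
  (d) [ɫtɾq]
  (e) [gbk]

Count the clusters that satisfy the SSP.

0

(a) sonority 3-5-2: ill-formed.
(b) sonority 2-2-2-1: ill-formed.
(c) sonority 3-4-2: ill-formed.
(d) sonority 4-1-4-1: ill-formed.
(e) sonority 1-1-1: ill-formed.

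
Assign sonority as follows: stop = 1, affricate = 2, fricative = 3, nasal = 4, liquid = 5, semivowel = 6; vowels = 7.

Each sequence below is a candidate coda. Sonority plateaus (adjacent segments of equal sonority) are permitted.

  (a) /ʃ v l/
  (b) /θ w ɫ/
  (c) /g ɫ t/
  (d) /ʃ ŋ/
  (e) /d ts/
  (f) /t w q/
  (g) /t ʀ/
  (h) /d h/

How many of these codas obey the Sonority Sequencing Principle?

0

(a) /ʃ v l/: profile 3-3-5 — violates.
(b) /θ w ɫ/: profile 3-6-5 — violates.
(c) /g ɫ t/: profile 1-5-1 — violates.
(d) /ʃ ŋ/: profile 3-4 — violates.
(e) /d ts/: profile 1-2 — violates.
(f) /t w q/: profile 1-6-1 — violates.
(g) /t ʀ/: profile 1-5 — violates.
(h) /d h/: profile 1-3 — violates.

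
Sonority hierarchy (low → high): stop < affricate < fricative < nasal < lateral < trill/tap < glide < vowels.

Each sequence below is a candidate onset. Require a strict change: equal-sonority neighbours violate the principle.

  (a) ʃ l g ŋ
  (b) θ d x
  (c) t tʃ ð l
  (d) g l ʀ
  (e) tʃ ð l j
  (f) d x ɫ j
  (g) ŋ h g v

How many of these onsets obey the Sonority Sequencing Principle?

(a) sonority 3-5-1-4: ill-formed.
(b) sonority 3-1-3: ill-formed.
(c) sonority 1-2-3-5: well-formed.
(d) sonority 1-5-6: well-formed.
(e) sonority 2-3-5-7: well-formed.
(f) sonority 1-3-5-7: well-formed.
(g) sonority 4-3-1-3: ill-formed.

4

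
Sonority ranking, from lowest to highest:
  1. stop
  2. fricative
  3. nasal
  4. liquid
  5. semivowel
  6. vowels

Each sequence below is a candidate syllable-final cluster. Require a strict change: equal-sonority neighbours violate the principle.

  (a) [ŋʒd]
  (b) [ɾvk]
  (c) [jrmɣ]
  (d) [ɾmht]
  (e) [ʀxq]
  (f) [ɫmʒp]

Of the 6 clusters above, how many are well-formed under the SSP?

(a) 3-2-1 → obeys
(b) 4-2-1 → obeys
(c) 5-4-3-2 → obeys
(d) 4-3-2-1 → obeys
(e) 4-2-1 → obeys
(f) 4-3-2-1 → obeys

6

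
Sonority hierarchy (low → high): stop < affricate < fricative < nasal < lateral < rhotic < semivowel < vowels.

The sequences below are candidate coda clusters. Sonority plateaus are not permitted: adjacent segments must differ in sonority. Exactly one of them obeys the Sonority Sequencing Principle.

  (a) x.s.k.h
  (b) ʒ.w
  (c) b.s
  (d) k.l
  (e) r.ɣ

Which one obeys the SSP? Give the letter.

e

(a) sonority 3-3-1-3: ill-formed.
(b) sonority 3-7: ill-formed.
(c) sonority 1-3: ill-formed.
(d) sonority 1-5: ill-formed.
(e) sonority 6-3: well-formed.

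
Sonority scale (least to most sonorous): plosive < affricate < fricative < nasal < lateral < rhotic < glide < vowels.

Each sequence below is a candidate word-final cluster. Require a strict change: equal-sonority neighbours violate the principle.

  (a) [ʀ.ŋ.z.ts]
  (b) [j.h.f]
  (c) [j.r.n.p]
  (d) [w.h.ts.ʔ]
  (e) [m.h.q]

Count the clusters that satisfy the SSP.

(a) [ʀ.ŋ.z.ts]: profile 6-4-3-2 — obeys.
(b) [j.h.f]: profile 7-3-3 — violates.
(c) [j.r.n.p]: profile 7-6-4-1 — obeys.
(d) [w.h.ts.ʔ]: profile 7-3-2-1 — obeys.
(e) [m.h.q]: profile 4-3-1 — obeys.

4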